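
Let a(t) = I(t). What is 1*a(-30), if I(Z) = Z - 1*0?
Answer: -30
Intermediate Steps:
I(Z) = Z (I(Z) = Z + 0 = Z)
a(t) = t
1*a(-30) = 1*(-30) = -30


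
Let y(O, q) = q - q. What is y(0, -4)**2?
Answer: 0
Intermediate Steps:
y(O, q) = 0
y(0, -4)**2 = 0**2 = 0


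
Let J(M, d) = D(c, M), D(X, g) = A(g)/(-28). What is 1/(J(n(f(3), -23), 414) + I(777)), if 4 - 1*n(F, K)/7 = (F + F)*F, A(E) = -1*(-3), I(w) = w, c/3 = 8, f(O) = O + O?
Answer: 28/21753 ≈ 0.0012872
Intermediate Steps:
f(O) = 2*O
c = 24 (c = 3*8 = 24)
A(E) = 3
D(X, g) = -3/28 (D(X, g) = 3/(-28) = 3*(-1/28) = -3/28)
n(F, K) = 28 - 14*F**2 (n(F, K) = 28 - 7*(F + F)*F = 28 - 7*2*F*F = 28 - 14*F**2)
J(M, d) = -3/28
1/(J(n(f(3), -23), 414) + I(777)) = 1/(-3/28 + 777) = 1/(21753/28) = 28/21753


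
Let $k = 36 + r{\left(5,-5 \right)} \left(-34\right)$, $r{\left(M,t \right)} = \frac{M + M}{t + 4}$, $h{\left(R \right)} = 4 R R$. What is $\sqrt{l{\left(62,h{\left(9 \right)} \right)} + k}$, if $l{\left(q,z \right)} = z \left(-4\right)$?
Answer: $2 i \sqrt{230} \approx 30.332 i$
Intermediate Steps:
$h{\left(R \right)} = 4 R^{2}$
$r{\left(M,t \right)} = \frac{2 M}{4 + t}$
$l{\left(q,z \right)} = - 4 z$
$k = 376$ ($k = 36 + 2 \cdot 5 \frac{1}{4 - 5} \left(-34\right) = 36 + 2 \cdot 5 \frac{1}{-1} \left(-34\right) = 36 + 2 \cdot 5 \left(-1\right) \left(-34\right) = 36 - -340 = 36 + 340 = 376$)
$\sqrt{l{\left(62,h{\left(9 \right)} \right)} + k} = \sqrt{- 4 \cdot 4 \cdot 9^{2} + 376} = \sqrt{- 4 \cdot 4 \cdot 81 + 376} = \sqrt{\left(-4\right) 324 + 376} = \sqrt{-1296 + 376} = \sqrt{-920} = 2 i \sqrt{230}$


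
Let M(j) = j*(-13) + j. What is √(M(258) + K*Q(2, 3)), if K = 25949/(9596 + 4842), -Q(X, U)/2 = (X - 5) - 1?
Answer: 2*I*√40148879983/7219 ≈ 55.512*I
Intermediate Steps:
M(j) = -12*j (M(j) = -13*j + j = -12*j)
Q(X, U) = 12 - 2*X (Q(X, U) = -2*((X - 5) - 1) = -2*((-5 + X) - 1) = -2*(-6 + X) = 12 - 2*X)
K = 25949/14438 ≈ 1.7973
√(M(258) + K*Q(2, 3)) = √(-12*258 + 25949*(12 - 2*2)/14438) = √(-3096 + 25949*(12 - 4)/14438) = √(-3096 + (25949/14438)*8) = √(-3096 + 103796/7219) = √(-22246228/7219) = 2*I*√40148879983/7219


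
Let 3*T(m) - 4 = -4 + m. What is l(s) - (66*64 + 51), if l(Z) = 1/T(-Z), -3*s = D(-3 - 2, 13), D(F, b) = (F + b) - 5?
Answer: -4272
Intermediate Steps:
D(F, b) = -5 + F + b
T(m) = m/3 (T(m) = 4/3 + (-4 + m)/3 = 4/3 + (-4/3 + m/3) = m/3)
s = -1 (s = -(-5 + (-3 - 2) + 13)/3 = -(-5 - 5 + 13)/3 = -⅓*3 = -1)
l(Z) = -3/Z (l(Z) = 1/((-Z)/3) = 1/(-Z/3) = -3/Z)
l(s) - (66*64 + 51) = -3/(-1) - (66*64 + 51) = -3*(-1) - (4224 + 51) = 3 - 1*4275 = 3 - 4275 = -4272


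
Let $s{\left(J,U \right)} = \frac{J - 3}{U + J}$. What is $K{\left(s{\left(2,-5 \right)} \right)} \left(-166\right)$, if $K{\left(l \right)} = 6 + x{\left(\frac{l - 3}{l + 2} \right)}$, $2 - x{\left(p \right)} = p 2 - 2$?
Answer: $- \frac{14276}{7} \approx -2039.4$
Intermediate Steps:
$s{\left(J,U \right)} = \frac{-3 + J}{J + U}$
$x{\left(p \right)} = 4 - 2 p$ ($x{\left(p \right)} = 2 - \left(p 2 - 2\right) = 2 - \left(2 p - 2\right) = 2 - \left(-2 + 2 p\right) = 4 - 2 p$)
$K{\left(l \right)} = 10 - \frac{2 \left(-3 + l\right)}{2 + l}$ ($K{\left(l \right)} = 6 - \left(-4 + 2 \frac{l - 3}{l + 2}\right) = 6 - \left(-4 + 2 \frac{-3 + l}{2 + l}\right) = 6 - \left(-4 + \frac{2 \left(-3 + l\right)}{2 + l}\right) = 10 - \frac{2 \left(-3 + l\right)}{2 + l}$)
$K{\left(s{\left(2,-5 \right)} \right)} \left(-166\right) = \frac{2 \left(13 + 4 \frac{-3 + 2}{2 - 5}\right)}{2 + \frac{-3 + 2}{2 - 5}} \left(-166\right) = \frac{2 \left(13 + 4 \frac{1}{-3} \left(-1\right)\right)}{2 + \frac{1}{-3} \left(-1\right)} \left(-166\right) = \frac{2 \left(13 + 4 \left(\left(- \frac{1}{3}\right) \left(-1\right)\right)\right)}{2 - - \frac{1}{3}} \left(-166\right) = \frac{2 \left(13 + 4 \cdot \frac{1}{3}\right)}{2 + \frac{1}{3}} \left(-166\right) = \frac{2 \left(13 + \frac{4}{3}\right)}{\frac{7}{3}} \left(-166\right) = 2 \cdot \frac{3}{7} \cdot \frac{43}{3} \left(-166\right) = \frac{86}{7} \left(-166\right) = - \frac{14276}{7}$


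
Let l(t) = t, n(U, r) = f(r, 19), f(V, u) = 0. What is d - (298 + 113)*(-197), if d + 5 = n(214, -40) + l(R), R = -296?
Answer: 80666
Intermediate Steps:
n(U, r) = 0
d = -301 (d = -5 + (0 - 296) = -5 - 296 = -301)
d - (298 + 113)*(-197) = -301 - (298 + 113)*(-197) = -301 - 411*(-197) = -301 - 1*(-80967) = -301 + 80967 = 80666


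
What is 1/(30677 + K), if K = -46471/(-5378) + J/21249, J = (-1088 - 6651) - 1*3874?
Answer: 38092374/1168868093053 ≈ 3.2589e-5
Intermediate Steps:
J = -11613 (J = -7739 - 3874 = -11613)
K = 308335855/38092374 (K = -46471/(-5378) - 11613/21249 = -46471*(-1/5378) - 11613*1/21249 = 46471/5378 - 3871/7083 = 308335855/38092374 ≈ 8.0944)
1/(30677 + K) = 1/(30677 + 308335855/38092374) = 1/(1168868093053/38092374) = 38092374/1168868093053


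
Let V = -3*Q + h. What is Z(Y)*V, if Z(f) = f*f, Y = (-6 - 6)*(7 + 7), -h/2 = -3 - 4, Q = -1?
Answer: 479808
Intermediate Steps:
h = 14 (h = -2*(-3 - 4) = -2*(-7) = 14)
Y = -168 (Y = -12*14 = -168)
Z(f) = f**2
V = 17 (V = -3*(-1) + 14 = 3 + 14 = 17)
Z(Y)*V = (-168)**2*17 = 28224*17 = 479808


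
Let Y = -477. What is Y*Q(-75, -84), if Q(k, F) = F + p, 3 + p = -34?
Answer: 57717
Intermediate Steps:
p = -37 (p = -3 - 34 = -37)
Q(k, F) = -37 + F (Q(k, F) = F - 37 = -37 + F)
Y*Q(-75, -84) = -477*(-37 - 84) = -477*(-121) = 57717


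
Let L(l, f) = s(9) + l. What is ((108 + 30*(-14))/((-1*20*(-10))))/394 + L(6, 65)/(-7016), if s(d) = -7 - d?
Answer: -43781/17276900 ≈ -0.0025341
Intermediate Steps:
L(l, f) = -16 + l (L(l, f) = (-7 - 1*9) + l = (-7 - 9) + l = -16 + l)
((108 + 30*(-14))/((-1*20*(-10))))/394 + L(6, 65)/(-7016) = ((108 + 30*(-14))/((-1*20*(-10))))/394 + (-16 + 6)/(-7016) = ((108 - 420)/((-20*(-10))))*(1/394) - 10*(-1/7016) = -312/200*(1/394) + 5/3508 = -312*1/200*(1/394) + 5/3508 = -39/25*1/394 + 5/3508 = -39/9850 + 5/3508 = -43781/17276900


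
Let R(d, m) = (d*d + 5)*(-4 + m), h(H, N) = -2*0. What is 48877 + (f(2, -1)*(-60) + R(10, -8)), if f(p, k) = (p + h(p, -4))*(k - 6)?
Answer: 48457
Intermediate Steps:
h(H, N) = 0
f(p, k) = p*(-6 + k) (f(p, k) = (p + 0)*(k - 6) = p*(-6 + k))
R(d, m) = (-4 + m)*(5 + d²) (R(d, m) = (d² + 5)*(-4 + m) = (5 + d²)*(-4 + m) = (-4 + m)*(5 + d²))
48877 + (f(2, -1)*(-60) + R(10, -8)) = 48877 + ((2*(-6 - 1))*(-60) + (-20 - 4*10² + 5*(-8) - 8*10²)) = 48877 + ((2*(-7))*(-60) + (-20 - 4*100 - 40 - 8*100)) = 48877 + (-14*(-60) + (-20 - 400 - 40 - 800)) = 48877 + (840 - 1260) = 48877 - 420 = 48457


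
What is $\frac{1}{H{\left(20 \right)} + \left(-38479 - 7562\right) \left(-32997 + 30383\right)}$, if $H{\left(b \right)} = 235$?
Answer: $\frac{1}{120351409} \approx 8.309 \cdot 10^{-9}$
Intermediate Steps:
$\frac{1}{H{\left(20 \right)} + \left(-38479 - 7562\right) \left(-32997 + 30383\right)} = \frac{1}{235 + \left(-38479 - 7562\right) \left(-32997 + 30383\right)} = \frac{1}{235 - -120351174} = \frac{1}{235 + 120351174} = \frac{1}{120351409}$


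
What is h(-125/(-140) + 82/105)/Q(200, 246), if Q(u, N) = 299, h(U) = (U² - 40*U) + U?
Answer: -11020931/52743600 ≈ -0.20895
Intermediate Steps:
h(U) = U² - 39*U
h(-125/(-140) + 82/105)/Q(200, 246) = ((-125/(-140) + 82/105)*(-39 + (-125/(-140) + 82/105)))/299 = ((-125*(-1/140) + 82*(1/105))*(-39 + (-125*(-1/140) + 82*(1/105))))*(1/299) = ((25/28 + 82/105)*(-39 + (25/28 + 82/105)))*(1/299) = (703*(-39 + 703/420)/420)*(1/299) = ((703/420)*(-15677/420))*(1/299) = -11020931/176400*1/299 = -11020931/52743600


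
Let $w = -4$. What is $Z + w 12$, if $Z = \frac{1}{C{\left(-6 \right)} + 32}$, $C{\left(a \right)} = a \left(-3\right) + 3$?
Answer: $- \frac{2543}{53} \approx -47.981$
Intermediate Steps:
$C{\left(a \right)} = 3 - 3 a$ ($C{\left(a \right)} = - 3 a + 3 = 3 - 3 a$)
$Z = \frac{1}{53}$ ($Z = \frac{1}{\left(3 - -18\right) + 32} = \frac{1}{\left(3 + 18\right) + 32} = \frac{1}{21 + 32} = \frac{1}{53} \approx 0.018868$)
$Z + w 12 = \frac{1}{53} - 48 = - \frac{2543}{53}$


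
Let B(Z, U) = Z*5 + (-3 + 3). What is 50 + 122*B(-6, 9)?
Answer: -3610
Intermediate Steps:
B(Z, U) = 5*Z (B(Z, U) = 5*Z + 0 = 5*Z)
50 + 122*B(-6, 9) = 50 + 122*(5*(-6)) = 50 + 122*(-30) = 50 - 3660 = -3610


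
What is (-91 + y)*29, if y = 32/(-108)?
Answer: -71485/27 ≈ -2647.6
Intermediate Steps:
y = -8/27 (y = 32*(-1/108) = -8/27 ≈ -0.29630)
(-91 + y)*29 = (-91 - 8/27)*29 = -2465/27*29 = -71485/27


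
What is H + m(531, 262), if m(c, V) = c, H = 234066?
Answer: 234597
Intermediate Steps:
H + m(531, 262) = 234066 + 531 = 234597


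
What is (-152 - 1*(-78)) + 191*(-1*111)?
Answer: -21275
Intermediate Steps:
(-152 - 1*(-78)) + 191*(-1*111) = (-152 + 78) + 191*(-111) = -74 - 21201 = -21275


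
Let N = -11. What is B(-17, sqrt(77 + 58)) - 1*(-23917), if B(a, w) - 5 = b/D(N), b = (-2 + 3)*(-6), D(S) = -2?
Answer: 23925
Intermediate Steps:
b = -6 (b = 1*(-6) = -6)
B(a, w) = 8 (B(a, w) = 5 - 6/(-2) = 5 - 6*(-1/2) = 5 + 3 = 8)
B(-17, sqrt(77 + 58)) - 1*(-23917) = 8 - 1*(-23917) = 8 + 23917 = 23925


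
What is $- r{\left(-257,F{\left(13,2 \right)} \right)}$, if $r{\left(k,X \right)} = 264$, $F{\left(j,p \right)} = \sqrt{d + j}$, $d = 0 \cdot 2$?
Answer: $-264$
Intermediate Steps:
$d = 0$
$F{\left(j,p \right)} = \sqrt{j}$ ($F{\left(j,p \right)} = \sqrt{0 + j} = \sqrt{j}$)
$- r{\left(-257,F{\left(13,2 \right)} \right)} = \left(-1\right) 264 = -264$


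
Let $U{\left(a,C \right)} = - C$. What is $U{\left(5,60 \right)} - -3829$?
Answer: $3769$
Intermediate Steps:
$U{\left(5,60 \right)} - -3829 = \left(-1\right) 60 - -3829 = -60 + 3829 = 3769$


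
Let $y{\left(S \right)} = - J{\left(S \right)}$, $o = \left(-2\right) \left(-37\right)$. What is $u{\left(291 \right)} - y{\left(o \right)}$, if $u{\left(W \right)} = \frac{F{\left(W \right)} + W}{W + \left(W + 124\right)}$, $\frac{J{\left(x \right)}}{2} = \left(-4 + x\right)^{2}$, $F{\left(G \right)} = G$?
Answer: $\frac{3459691}{353} \approx 9800.8$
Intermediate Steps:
$J{\left(x \right)} = 2 \left(-4 + x\right)^{2}$
$o = 74$
$y{\left(S \right)} = - 2 \left(-4 + S\right)^{2}$
$u{\left(W \right)} = \frac{2 W}{124 + 2 W}$ ($u{\left(W \right)} = \frac{W + W}{W + \left(W + 124\right)} = \frac{2 W}{W + \left(124 + W\right)} = \frac{2 W}{124 + 2 W}$)
$u{\left(291 \right)} - y{\left(o \right)} = \frac{291}{62 + 291} - - 2 \left(-4 + 74\right)^{2} = \frac{291}{353} - - 2 \cdot 70^{2} = 291 \cdot \frac{1}{353} - \left(-2\right) 4900 = \frac{291}{353} - -9800 = \frac{291}{353} + 9800 = \frac{3459691}{353}$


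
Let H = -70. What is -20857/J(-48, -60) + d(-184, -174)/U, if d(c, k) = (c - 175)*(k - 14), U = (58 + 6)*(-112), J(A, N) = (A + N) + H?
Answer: 17186175/159488 ≈ 107.76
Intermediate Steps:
J(A, N) = -70 + A + N (J(A, N) = (A + N) - 70 = -70 + A + N)
U = -7168 (U = 64*(-112) = -7168)
d(c, k) = (-175 + c)*(-14 + k)
-20857/J(-48, -60) + d(-184, -174)/U = -20857/(-70 - 48 - 60) + (2450 - 175*(-174) - 14*(-184) - 184*(-174))/(-7168) = -20857/(-178) + (2450 + 30450 + 2576 + 32016)*(-1/7168) = -20857*(-1/178) + 67492*(-1/7168) = 20857/178 - 16873/1792 = 17186175/159488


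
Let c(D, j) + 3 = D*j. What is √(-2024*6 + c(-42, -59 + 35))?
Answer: I*√11139 ≈ 105.54*I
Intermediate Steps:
c(D, j) = -3 + D*j
√(-2024*6 + c(-42, -59 + 35)) = √(-2024*6 + (-3 - 42*(-59 + 35))) = √(-12144 + (-3 - 42*(-24))) = √(-12144 + (-3 + 1008)) = √(-12144 + 1005) = √(-11139) = I*√11139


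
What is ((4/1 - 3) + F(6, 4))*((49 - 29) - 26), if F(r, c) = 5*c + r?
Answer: -162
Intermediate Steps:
F(r, c) = r + 5*c
((4/1 - 3) + F(6, 4))*((49 - 29) - 26) = ((4/1 - 3) + (6 + 5*4))*((49 - 29) - 26) = ((4*1 - 3) + (6 + 20))*(20 - 26) = ((4 - 3) + 26)*(-6) = (1 + 26)*(-6) = 27*(-6) = -162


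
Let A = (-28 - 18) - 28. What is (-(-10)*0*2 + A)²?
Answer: 5476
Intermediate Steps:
A = -74 (A = -46 - 28 = -74)
(-(-10)*0*2 + A)² = (-(-10)*0*2 - 74)² = (-5*0*2 - 74)² = (0*2 - 74)² = (0 - 74)² = (-74)² = 5476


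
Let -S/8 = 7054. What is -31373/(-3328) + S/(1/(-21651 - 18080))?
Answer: 7461708139149/3328 ≈ 2.2421e+9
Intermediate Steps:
S = -56432 (S = -8*7054 = -56432)
-31373/(-3328) + S/(1/(-21651 - 18080)) = -31373/(-3328) - 56432/(1/(-21651 - 18080)) = -31373*(-1/3328) - 56432/(1/(-39731)) = 31373/3328 - 56432/(-1/39731) = 31373/3328 - 56432*(-39731) = 31373/3328 + 2242099792 = 7461708139149/3328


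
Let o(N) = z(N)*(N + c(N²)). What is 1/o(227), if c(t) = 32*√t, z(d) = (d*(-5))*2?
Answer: -1/17004570 ≈ -5.8808e-8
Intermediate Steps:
z(d) = -10*d (z(d) = -5*d*2 = -10*d)
o(N) = -10*N*(N + 32*√(N²)) (o(N) = (-10*N)*(N + 32*√(N²)) = -10*N*(N + 32*√(N²)))
1/o(227) = 1/(-10*227*(227 + 32*√(227²))) = 1/(-10*227*(227 + 32*√51529)) = 1/(-10*227*(227 + 32*227)) = 1/(-10*227*(227 + 7264)) = 1/(-10*227*7491) = 1/(-17004570) = -1/17004570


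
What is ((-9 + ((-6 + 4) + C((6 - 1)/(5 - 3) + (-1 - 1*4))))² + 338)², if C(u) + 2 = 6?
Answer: 149769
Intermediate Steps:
C(u) = 4 (C(u) = -2 + 6 = 4)
((-9 + ((-6 + 4) + C((6 - 1)/(5 - 3) + (-1 - 1*4))))² + 338)² = ((-9 + ((-6 + 4) + 4))² + 338)² = ((-9 + (-2 + 4))² + 338)² = ((-9 + 2)² + 338)² = ((-7)² + 338)² = (49 + 338)² = 387² = 149769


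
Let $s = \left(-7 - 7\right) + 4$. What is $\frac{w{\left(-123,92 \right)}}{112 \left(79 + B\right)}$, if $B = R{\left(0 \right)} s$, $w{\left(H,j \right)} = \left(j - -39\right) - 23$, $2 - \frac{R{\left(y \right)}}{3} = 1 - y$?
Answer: $\frac{27}{1372} \approx 0.019679$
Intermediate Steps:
$s = -10$ ($s = -14 + 4 = -10$)
$R{\left(y \right)} = 3 + 3 y$ ($R{\left(y \right)} = 6 - 3 \left(1 - y\right) = 6 + \left(-3 + 3 y\right) = 3 + 3 y$)
$w{\left(H,j \right)} = 16 + j$ ($w{\left(H,j \right)} = \left(j + 39\right) - 23 = \left(39 + j\right) - 23 = 16 + j$)
$B = -30$ ($B = \left(3 + 3 \cdot 0\right) \left(-10\right) = \left(3 + 0\right) \left(-10\right) = 3 \left(-10\right) = -30$)
$\frac{w{\left(-123,92 \right)}}{112 \left(79 + B\right)} = \frac{16 + 92}{112 \left(79 - 30\right)} = \frac{108}{112 \cdot 49} = \frac{108}{5488} = 108 \cdot \frac{1}{5488} = \frac{27}{1372}$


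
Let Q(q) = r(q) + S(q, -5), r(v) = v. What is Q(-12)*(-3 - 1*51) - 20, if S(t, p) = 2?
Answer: 520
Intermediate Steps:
Q(q) = 2 + q (Q(q) = q + 2 = 2 + q)
Q(-12)*(-3 - 1*51) - 20 = (2 - 12)*(-3 - 1*51) - 20 = -10*(-3 - 51) - 20 = -10*(-54) - 20 = 540 - 20 = 520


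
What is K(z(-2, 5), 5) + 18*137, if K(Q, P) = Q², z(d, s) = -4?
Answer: 2482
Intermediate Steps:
K(z(-2, 5), 5) + 18*137 = (-4)² + 18*137 = 16 + 2466 = 2482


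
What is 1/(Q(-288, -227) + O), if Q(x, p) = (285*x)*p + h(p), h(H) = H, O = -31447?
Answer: 1/18600486 ≈ 5.3762e-8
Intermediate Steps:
Q(x, p) = p + 285*p*x (Q(x, p) = (285*x)*p + p = 285*p*x + p = p + 285*p*x)
1/(Q(-288, -227) + O) = 1/(-227*(1 + 285*(-288)) - 31447) = 1/(-227*(1 - 82080) - 31447) = 1/(-227*(-82079) - 31447) = 1/(18631933 - 31447) = 1/18600486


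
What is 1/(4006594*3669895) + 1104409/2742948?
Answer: 8119493089637451809/20165850994723066620 ≈ 0.40264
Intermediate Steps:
1/(4006594*3669895) + 1104409/2742948 = (1/4006594)*(1/3669895) + 1104409*(1/2742948) = 1/14703779287630 + 1104409/2742948 = 8119493089637451809/20165850994723066620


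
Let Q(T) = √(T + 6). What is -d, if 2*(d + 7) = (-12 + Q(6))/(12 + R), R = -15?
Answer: 5 + √3/3 ≈ 5.5773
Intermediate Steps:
Q(T) = √(6 + T)
d = -5 - √3/3 (d = -7 + ((-12 + √(6 + 6))/(12 - 15))/2 = -7 + ((-12 + √12)/(-3))/2 = -7 + ((-12 + 2*√3)*(-⅓))/2 = -7 + (4 - 2*√3/3)/2 = -7 + (2 - √3/3) = -5 - √3/3 ≈ -5.5773)
-d = -(-5 - √3/3) = 5 + √3/3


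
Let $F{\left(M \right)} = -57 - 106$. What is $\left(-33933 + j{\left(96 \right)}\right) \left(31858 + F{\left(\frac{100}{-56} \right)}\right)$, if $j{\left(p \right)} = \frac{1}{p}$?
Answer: $- \frac{34416195355}{32} \approx -1.0755 \cdot 10^{9}$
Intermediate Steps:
$F{\left(M \right)} = -163$ ($F{\left(M \right)} = -57 - 106 = -163$)
$\left(-33933 + j{\left(96 \right)}\right) \left(31858 + F{\left(\frac{100}{-56} \right)}\right) = \left(-33933 + \frac{1}{96}\right) \left(31858 - 163\right) = \left(-33933 + \frac{1}{96}\right) 31695 = \left(- \frac{3257567}{96}\right) 31695 = - \frac{34416195355}{32}$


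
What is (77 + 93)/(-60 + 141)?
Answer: 170/81 ≈ 2.0988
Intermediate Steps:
(77 + 93)/(-60 + 141) = 170/81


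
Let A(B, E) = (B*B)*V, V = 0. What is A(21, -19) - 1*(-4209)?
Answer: 4209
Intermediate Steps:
A(B, E) = 0 (A(B, E) = (B*B)*0 = B²*0 = 0)
A(21, -19) - 1*(-4209) = 0 - 1*(-4209) = 0 + 4209 = 4209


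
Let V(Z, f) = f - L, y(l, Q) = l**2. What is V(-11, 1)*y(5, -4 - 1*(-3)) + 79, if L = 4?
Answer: 4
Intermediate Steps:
V(Z, f) = -4 + f (V(Z, f) = f - 1*4 = f - 4 = -4 + f)
V(-11, 1)*y(5, -4 - 1*(-3)) + 79 = (-4 + 1)*5**2 + 79 = -3*25 + 79 = -75 + 79 = 4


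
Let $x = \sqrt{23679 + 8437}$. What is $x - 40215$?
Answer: $-40215 + 2 \sqrt{8029} \approx -40036.0$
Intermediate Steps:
$x = 2 \sqrt{8029}$ ($x = \sqrt{32116} = 2 \sqrt{8029} \approx 179.21$)
$x - 40215 = 2 \sqrt{8029} - 40215 = -40215 + 2 \sqrt{8029}$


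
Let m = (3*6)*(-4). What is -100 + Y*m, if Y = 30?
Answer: -2260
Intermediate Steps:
m = -72 (m = 18*(-4) = -72)
-100 + Y*m = -100 + 30*(-72) = -100 - 2160 = -2260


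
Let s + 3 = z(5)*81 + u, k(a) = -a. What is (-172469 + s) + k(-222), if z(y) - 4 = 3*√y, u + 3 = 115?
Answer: -171814 + 243*√5 ≈ -1.7127e+5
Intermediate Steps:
u = 112 (u = -3 + 115 = 112)
z(y) = 4 + 3*√y
s = 433 + 243*√5 (s = -3 + ((4 + 3*√5)*81 + 112) = -3 + ((324 + 243*√5) + 112) = -3 + (436 + 243*√5) = 433 + 243*√5 ≈ 976.36)
(-172469 + s) + k(-222) = (-172469 + (433 + 243*√5)) - 1*(-222) = (-172036 + 243*√5) + 222 = -171814 + 243*√5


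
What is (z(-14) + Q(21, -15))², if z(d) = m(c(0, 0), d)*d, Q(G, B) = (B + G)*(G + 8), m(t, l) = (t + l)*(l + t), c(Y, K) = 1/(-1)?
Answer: 8856576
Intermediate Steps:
c(Y, K) = -1 (c(Y, K) = 1*(-1) = -1)
m(t, l) = (l + t)² (m(t, l) = (l + t)*(l + t) = (l + t)²)
Q(G, B) = (8 + G)*(B + G) (Q(G, B) = (B + G)*(8 + G) = (8 + G)*(B + G))
z(d) = d*(-1 + d)² (z(d) = (d - 1)²*d = (-1 + d)²*d = d*(-1 + d)²)
(z(-14) + Q(21, -15))² = (-14*(-1 - 14)² + (21² + 8*(-15) + 8*21 - 15*21))² = (-14*(-15)² + (441 - 120 + 168 - 315))² = (-14*225 + 174)² = (-3150 + 174)² = (-2976)² = 8856576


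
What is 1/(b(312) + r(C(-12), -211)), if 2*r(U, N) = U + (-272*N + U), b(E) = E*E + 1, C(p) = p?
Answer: 1/126029 ≈ 7.9347e-6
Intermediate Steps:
b(E) = 1 + E² (b(E) = E² + 1 = 1 + E²)
r(U, N) = U - 136*N (r(U, N) = (U + (-272*N + U))/2 = (U + (U - 272*N))/2 = (-272*N + 2*U)/2 = U - 136*N)
1/(b(312) + r(C(-12), -211)) = 1/((1 + 312²) + (-12 - 136*(-211))) = 1/((1 + 97344) + (-12 + 28696)) = 1/(97345 + 28684) = 1/126029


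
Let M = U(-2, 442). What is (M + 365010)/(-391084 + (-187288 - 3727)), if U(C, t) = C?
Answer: -52144/83157 ≈ -0.62706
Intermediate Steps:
M = -2
(M + 365010)/(-391084 + (-187288 - 3727)) = (-2 + 365010)/(-391084 + (-187288 - 3727)) = 365008/(-391084 - 191015) = 365008/(-582099) = 365008*(-1/582099) = -52144/83157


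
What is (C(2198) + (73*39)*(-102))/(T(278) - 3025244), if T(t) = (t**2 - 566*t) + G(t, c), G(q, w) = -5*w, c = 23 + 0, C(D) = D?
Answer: 288196/3105423 ≈ 0.092804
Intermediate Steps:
c = 23
T(t) = -115 + t**2 - 566*t (T(t) = (t**2 - 566*t) - 5*23 = (t**2 - 566*t) - 115 = -115 + t**2 - 566*t)
(C(2198) + (73*39)*(-102))/(T(278) - 3025244) = (2198 + (73*39)*(-102))/((-115 + 278**2 - 566*278) - 3025244) = (2198 + 2847*(-102))/((-115 + 77284 - 157348) - 3025244) = (2198 - 290394)/(-80179 - 3025244) = -288196/(-3105423) = -288196*(-1/3105423) = 288196/3105423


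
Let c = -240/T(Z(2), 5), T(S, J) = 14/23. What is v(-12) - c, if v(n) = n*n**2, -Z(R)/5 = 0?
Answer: -9336/7 ≈ -1333.7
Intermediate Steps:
Z(R) = 0 (Z(R) = -5*0 = 0)
v(n) = n**3
T(S, J) = 14/23 (T(S, J) = 14*(1/23) = 14/23)
c = -2760/7 (c = -240/14/23 = -240*23/14 = -2760/7 ≈ -394.29)
v(-12) - c = (-12)**3 - 1*(-2760/7) = -1728 + 2760/7 = -9336/7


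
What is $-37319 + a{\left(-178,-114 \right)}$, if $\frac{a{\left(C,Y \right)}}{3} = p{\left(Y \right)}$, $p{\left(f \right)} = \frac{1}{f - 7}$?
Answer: $- \frac{4515602}{121} \approx -37319.0$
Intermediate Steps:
$p{\left(f \right)} = \frac{1}{-7 + f}$
$a{\left(C,Y \right)} = \frac{3}{-7 + Y}$
$-37319 + a{\left(-178,-114 \right)} = -37319 + \frac{3}{-7 - 114} = -37319 + \frac{3}{-121} = -37319 + 3 \left(- \frac{1}{121}\right) = -37319 - \frac{3}{121} = - \frac{4515602}{121}$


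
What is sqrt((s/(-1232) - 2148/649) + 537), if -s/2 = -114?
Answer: sqrt(44043735351)/9086 ≈ 23.098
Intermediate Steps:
s = 228 (s = -2*(-114) = 228)
sqrt((s/(-1232) - 2148/649) + 537) = sqrt((228/(-1232) - 2148/649) + 537) = sqrt((228*(-1/1232) - 2148*1/649) + 537) = sqrt((-57/308 - 2148/649) + 537) = sqrt(-63507/18172 + 537) = sqrt(9694857/18172) = sqrt(44043735351)/9086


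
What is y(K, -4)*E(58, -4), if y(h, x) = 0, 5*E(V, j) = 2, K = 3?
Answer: 0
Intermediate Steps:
E(V, j) = 2/5 (E(V, j) = (1/5)*2 = 2/5)
y(K, -4)*E(58, -4) = 0*(2/5) = 0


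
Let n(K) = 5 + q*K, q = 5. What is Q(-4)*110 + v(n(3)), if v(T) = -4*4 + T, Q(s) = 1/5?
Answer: 26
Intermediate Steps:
n(K) = 5 + 5*K
Q(s) = 1/5
v(T) = -16 + T
Q(-4)*110 + v(n(3)) = (1/5)*110 + (-16 + (5 + 5*3)) = 22 + (-16 + (5 + 15)) = 22 + (-16 + 20) = 22 + 4 = 26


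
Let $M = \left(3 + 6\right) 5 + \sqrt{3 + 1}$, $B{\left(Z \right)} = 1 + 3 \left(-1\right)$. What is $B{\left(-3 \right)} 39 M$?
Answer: $-3666$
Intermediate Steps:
$B{\left(Z \right)} = -2$ ($B{\left(Z \right)} = 1 - 3 = -2$)
$M = 47$ ($M = 9 \cdot 5 + \sqrt{4} = 45 + 2 = 47$)
$B{\left(-3 \right)} 39 M = \left(-2\right) 39 \cdot 47 = \left(-78\right) 47 = -3666$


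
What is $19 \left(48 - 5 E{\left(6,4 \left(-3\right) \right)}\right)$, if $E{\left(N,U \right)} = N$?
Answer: $342$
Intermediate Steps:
$19 \left(48 - 5 E{\left(6,4 \left(-3\right) \right)}\right) = 19 \left(48 - 30\right) = 19 \cdot 18 = 342$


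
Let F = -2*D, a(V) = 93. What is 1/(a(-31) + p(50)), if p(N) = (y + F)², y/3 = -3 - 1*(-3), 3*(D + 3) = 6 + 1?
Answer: 9/853 ≈ 0.010551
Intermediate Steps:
D = -⅔ (D = -3 + (6 + 1)/3 = -3 + (⅓)*7 = -3 + 7/3 = -⅔ ≈ -0.66667)
F = 4/3 (F = -2*(-⅔) = 4/3 ≈ 1.3333)
y = 0 (y = 3*(-3 - 1*(-3)) = 3*(-3 + 3) = 3*0 = 0)
p(N) = 16/9 (p(N) = (0 + 4/3)² = (4/3)² = 16/9)
1/(a(-31) + p(50)) = 1/(93 + 16/9) = 1/(853/9) = 9/853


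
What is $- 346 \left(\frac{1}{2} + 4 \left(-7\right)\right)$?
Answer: $9515$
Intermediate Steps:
$- 346 \left(\frac{1}{2} + 4 \left(-7\right)\right) = - 346 \left(\frac{1}{2} - 28\right) = \left(-346\right) \left(- \frac{55}{2}\right) = 9515$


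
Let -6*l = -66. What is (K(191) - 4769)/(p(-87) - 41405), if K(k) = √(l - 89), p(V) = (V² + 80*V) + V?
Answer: 4769/40883 - I*√78/40883 ≈ 0.11665 - 0.00021603*I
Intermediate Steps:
l = 11 (l = -⅙*(-66) = 11)
p(V) = V² + 81*V
K(k) = I*√78 (K(k) = √(11 - 89) = √(-78) = I*√78)
(K(191) - 4769)/(p(-87) - 41405) = (I*√78 - 4769)/(-87*(81 - 87) - 41405) = (-4769 + I*√78)/(-87*(-6) - 41405) = (-4769 + I*√78)/(522 - 41405) = (-4769 + I*√78)/(-40883) = (-4769 + I*√78)*(-1/40883) = 4769/40883 - I*√78/40883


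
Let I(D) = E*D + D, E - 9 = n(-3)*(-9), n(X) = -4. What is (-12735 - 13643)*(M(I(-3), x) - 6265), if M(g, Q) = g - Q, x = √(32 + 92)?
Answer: 168898334 + 52756*√31 ≈ 1.6919e+8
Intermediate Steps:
E = 45 (E = 9 - 4*(-9) = 9 + 36 = 45)
I(D) = 46*D (I(D) = 45*D + D = 46*D)
x = 2*√31 (x = √124 = 2*√31 ≈ 11.136)
(-12735 - 13643)*(M(I(-3), x) - 6265) = (-12735 - 13643)*((46*(-3) - 2*√31) - 6265) = -26378*((-138 - 2*√31) - 6265) = -26378*(-6403 - 2*√31) = 168898334 + 52756*√31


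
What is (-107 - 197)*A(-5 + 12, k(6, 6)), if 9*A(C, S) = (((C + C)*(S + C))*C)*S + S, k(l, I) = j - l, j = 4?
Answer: 298528/9 ≈ 33170.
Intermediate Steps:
k(l, I) = 4 - l
A(C, S) = S/9 + 2*S*C**2*(C + S)/9 (A(C, S) = ((((C + C)*(S + C))*C)*S + S)/9 = ((((2*C)*(C + S))*C)*S + S)/9 = (((2*C*(C + S))*C)*S + S)/9 = ((2*C**2*(C + S))*S + S)/9 = (2*S*C**2*(C + S) + S)/9 = (S + 2*S*C**2*(C + S))/9 = S/9 + 2*S*C**2*(C + S)/9)
(-107 - 197)*A(-5 + 12, k(6, 6)) = (-107 - 197)*((4 - 1*6)*(1 + 2*(-5 + 12)**3 + 2*(4 - 1*6)*(-5 + 12)**2)/9) = -304*(4 - 6)*(1 + 2*7**3 + 2*(4 - 6)*7**2)/9 = -304*(-2)*(1 + 2*343 + 2*(-2)*49)/9 = -304*(-2)*(1 + 686 - 196)/9 = -304*(-2)*491/9 = -304*(-982/9) = 298528/9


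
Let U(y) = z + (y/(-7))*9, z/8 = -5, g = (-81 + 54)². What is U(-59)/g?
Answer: 251/5103 ≈ 0.049187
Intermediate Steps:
g = 729 (g = (-27)² = 729)
z = -40 (z = 8*(-5) = -40)
U(y) = -40 - 9*y/7 (U(y) = -40 + (y/(-7))*9 = -40 + (y*(-⅐))*9 = -40 - y/7*9 = -40 - 9*y/7)
U(-59)/g = (-40 - 9/7*(-59))/729 = (-40 + 531/7)*(1/729) = (251/7)*(1/729) = 251/5103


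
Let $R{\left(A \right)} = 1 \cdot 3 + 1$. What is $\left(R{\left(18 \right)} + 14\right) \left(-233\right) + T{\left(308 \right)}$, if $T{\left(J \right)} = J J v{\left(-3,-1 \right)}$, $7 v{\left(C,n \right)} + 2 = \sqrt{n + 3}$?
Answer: $-31298 + 13552 \sqrt{2} \approx -12133.0$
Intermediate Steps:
$R{\left(A \right)} = 4$ ($R{\left(A \right)} = 3 + 1 = 4$)
$v{\left(C,n \right)} = - \frac{2}{7} + \frac{\sqrt{3 + n}}{7}$ ($v{\left(C,n \right)} = - \frac{2}{7} + \frac{\sqrt{n + 3}}{7} = - \frac{2}{7} + \frac{\sqrt{3 + n}}{7}$)
$T{\left(J \right)} = J^{2} \left(- \frac{2}{7} + \frac{\sqrt{2}}{7}\right)$ ($T{\left(J \right)} = J J \left(- \frac{2}{7} + \frac{\sqrt{3 - 1}}{7}\right) = J^{2} \left(- \frac{2}{7} + \frac{\sqrt{2}}{7}\right)$)
$\left(R{\left(18 \right)} + 14\right) \left(-233\right) + T{\left(308 \right)} = \left(4 + 14\right) \left(-233\right) + \frac{308^{2} \left(-2 + \sqrt{2}\right)}{7} = 18 \left(-233\right) + \frac{1}{7} \cdot 94864 \left(-2 + \sqrt{2}\right) = -4194 - \left(27104 - 13552 \sqrt{2}\right) = -31298 + 13552 \sqrt{2}$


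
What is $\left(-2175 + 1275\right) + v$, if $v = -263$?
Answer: $-1163$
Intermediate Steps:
$\left(-2175 + 1275\right) + v = \left(-2175 + 1275\right) - 263 = -900 - 263 = -1163$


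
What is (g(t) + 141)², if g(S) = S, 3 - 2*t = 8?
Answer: 76729/4 ≈ 19182.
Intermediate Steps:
t = -5/2 (t = 3/2 - ½*8 = 3/2 - 4 = -5/2 ≈ -2.5000)
(g(t) + 141)² = (-5/2 + 141)² = (277/2)² = 76729/4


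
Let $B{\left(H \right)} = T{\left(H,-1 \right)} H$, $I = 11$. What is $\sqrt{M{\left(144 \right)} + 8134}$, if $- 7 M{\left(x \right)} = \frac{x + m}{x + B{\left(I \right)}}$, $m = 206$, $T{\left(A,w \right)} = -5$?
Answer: $\frac{2 \sqrt{16106241}}{89} \approx 90.186$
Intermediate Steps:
$B{\left(H \right)} = - 5 H$
$M{\left(x \right)} = - \frac{206 + x}{7 \left(-55 + x\right)}$ ($M{\left(x \right)} = - \frac{\left(x + 206\right) \frac{1}{x - 55}}{7} = - \frac{\left(206 + x\right) \frac{1}{x - 55}}{7} = - \frac{\left(206 + x\right) \frac{1}{-55 + x}}{7} = - \frac{\frac{1}{-55 + x} \left(206 + x\right)}{7} = - \frac{206 + x}{7 \left(-55 + x\right)}$)
$\sqrt{M{\left(144 \right)} + 8134} = \sqrt{\frac{-206 - 144}{7 \left(-55 + 144\right)} + 8134} = \sqrt{\frac{-206 - 144}{7 \cdot 89} + 8134} = \sqrt{\frac{1}{7} \cdot \frac{1}{89} \left(-350\right) + 8134} = \sqrt{- \frac{50}{89} + 8134} = \sqrt{\frac{723876}{89}} = \frac{2 \sqrt{16106241}}{89}$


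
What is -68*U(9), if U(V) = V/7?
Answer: -612/7 ≈ -87.429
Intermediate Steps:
U(V) = V/7 (U(V) = V*(⅐) = V/7)
-68*U(9) = -68*9/7 = -612/7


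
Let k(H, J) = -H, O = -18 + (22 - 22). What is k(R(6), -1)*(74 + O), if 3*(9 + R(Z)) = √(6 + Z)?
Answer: 504 - 112*√3/3 ≈ 439.34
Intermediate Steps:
R(Z) = -9 + √(6 + Z)/3
O = -18 (O = -18 + 0 = -18)
k(R(6), -1)*(74 + O) = (-(-9 + √(6 + 6)/3))*(74 - 18) = -(-9 + √12/3)*56 = -(-9 + (2*√3)/3)*56 = -(-9 + 2*√3/3)*56 = (9 - 2*√3/3)*56 = 504 - 112*√3/3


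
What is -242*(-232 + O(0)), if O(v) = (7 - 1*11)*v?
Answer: 56144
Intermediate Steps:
O(v) = -4*v (O(v) = (7 - 11)*v = -4*v)
-242*(-232 + O(0)) = -242*(-232 - 4*0) = -242*(-232 + 0) = -242*(-232) = 56144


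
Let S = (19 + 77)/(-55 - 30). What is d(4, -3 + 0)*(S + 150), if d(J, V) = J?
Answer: 50616/85 ≈ 595.48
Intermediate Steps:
S = -96/85 (S = 96/(-85) = 96*(-1/85) = -96/85 ≈ -1.1294)
d(4, -3 + 0)*(S + 150) = 4*(-96/85 + 150) = 4*(12654/85) = 50616/85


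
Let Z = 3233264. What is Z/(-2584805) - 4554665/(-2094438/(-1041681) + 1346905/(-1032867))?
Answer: -4222233032918152209810733/655015905864476335 ≈ -6.4460e+6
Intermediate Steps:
Z/(-2584805) - 4554665/(-2094438/(-1041681) + 1346905/(-1032867)) = 3233264/(-2584805) - 4554665/(-2094438/(-1041681) + 1346905/(-1032867)) = 3233264*(-1/2584805) - 4554665/(-2094438*(-1/1041681) + 1346905*(-1/1032867)) = -3233264/2584805 - 4554665/(698146/347227 - 1346905/1032867) = -3233264/2584805 - 4554665/253410182147/358639309809 = -3233264/2584805 - 4554665*358639309809/253410182147 = -3233264/2584805 - 1633481912011208985/253410182147 = -4222233032918152209810733/655015905864476335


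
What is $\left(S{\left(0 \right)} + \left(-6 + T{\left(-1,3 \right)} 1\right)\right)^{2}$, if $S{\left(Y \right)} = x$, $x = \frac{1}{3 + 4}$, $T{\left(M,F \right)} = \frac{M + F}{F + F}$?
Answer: $\frac{13456}{441} \approx 30.512$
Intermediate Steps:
$T{\left(M,F \right)} = \frac{F + M}{2 F}$
$x = \frac{1}{7} \approx 0.14286$
$S{\left(Y \right)} = \frac{1}{7}$
$\left(S{\left(0 \right)} + \left(-6 + T{\left(-1,3 \right)} 1\right)\right)^{2} = \left(\frac{1}{7} - \left(6 - \frac{3 - 1}{2 \cdot 3} \cdot 1\right)\right)^{2} = \left(\frac{1}{7} - \left(6 - \frac{1}{2} \cdot \frac{1}{3} \cdot 2 \cdot 1\right)\right)^{2} = \left(\frac{1}{7} + \left(-6 + \frac{1}{3} \cdot 1\right)\right)^{2} = \left(\frac{1}{7} + \left(-6 + \frac{1}{3}\right)\right)^{2} = \left(\frac{1}{7} - \frac{17}{3}\right)^{2} = \left(- \frac{116}{21}\right)^{2} = \frac{13456}{441}$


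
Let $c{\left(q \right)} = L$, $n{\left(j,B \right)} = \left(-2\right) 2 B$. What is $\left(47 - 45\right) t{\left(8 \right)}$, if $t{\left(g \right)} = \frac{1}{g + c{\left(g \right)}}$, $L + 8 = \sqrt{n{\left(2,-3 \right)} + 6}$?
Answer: $\frac{\sqrt{2}}{3} \approx 0.4714$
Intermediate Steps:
$n{\left(j,B \right)} = - 4 B$
$L = -8 + 3 \sqrt{2}$ ($L = -8 + \sqrt{\left(-4\right) \left(-3\right) + 6} = -8 + \sqrt{12 + 6} = -8 + \sqrt{18} = -8 + 3 \sqrt{2} \approx -3.7574$)
$c{\left(q \right)} = -8 + 3 \sqrt{2}$
$t{\left(g \right)} = \frac{1}{-8 + g + 3 \sqrt{2}}$ ($t{\left(g \right)} = \frac{1}{g - \left(8 - 3 \sqrt{2}\right)} = \frac{1}{-8 + g + 3 \sqrt{2}}$)
$\left(47 - 45\right) t{\left(8 \right)} = \frac{47 - 45}{-8 + 8 + 3 \sqrt{2}} = \frac{2}{3 \sqrt{2}} = 2 \frac{\sqrt{2}}{6} = \frac{\sqrt{2}}{3}$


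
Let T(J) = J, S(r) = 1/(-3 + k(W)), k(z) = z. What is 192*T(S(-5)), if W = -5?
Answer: -24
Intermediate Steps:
S(r) = -⅛ (S(r) = 1/(-3 - 5) = 1/(-8) = -⅛)
192*T(S(-5)) = 192*(-⅛) = -24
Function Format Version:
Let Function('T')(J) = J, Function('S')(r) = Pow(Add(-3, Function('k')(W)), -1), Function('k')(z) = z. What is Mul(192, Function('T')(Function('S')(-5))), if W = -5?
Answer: -24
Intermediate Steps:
Function('S')(r) = Rational(-1, 8) (Function('S')(r) = Pow(Add(-3, -5), -1) = Pow(-8, -1) = Rational(-1, 8))
Mul(192, Function('T')(Function('S')(-5))) = Mul(192, Rational(-1, 8)) = -24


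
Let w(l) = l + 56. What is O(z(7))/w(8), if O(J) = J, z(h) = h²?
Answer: 49/64 ≈ 0.76563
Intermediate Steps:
w(l) = 56 + l
O(z(7))/w(8) = 7²/(56 + 8) = 49/64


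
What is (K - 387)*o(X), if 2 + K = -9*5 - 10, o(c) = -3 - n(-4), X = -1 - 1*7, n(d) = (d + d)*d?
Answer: 15540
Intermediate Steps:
n(d) = 2*d² (n(d) = (2*d)*d = 2*d²)
X = -8 (X = -1 - 7 = -8)
o(c) = -35 (o(c) = -3 - 2*(-4)² = -3 - 2*16 = -3 - 1*32 = -3 - 32 = -35)
K = -57 (K = -2 + (-9*5 - 10) = -2 + (-45 - 10) = -2 - 55 = -57)
(K - 387)*o(X) = (-57 - 387)*(-35) = -444*(-35) = 15540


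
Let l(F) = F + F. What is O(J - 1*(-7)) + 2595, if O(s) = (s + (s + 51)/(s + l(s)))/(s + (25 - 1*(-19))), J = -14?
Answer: 2016124/777 ≈ 2594.8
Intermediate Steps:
l(F) = 2*F
O(s) = (s + (51 + s)/(3*s))/(44 + s) (O(s) = (s + (s + 51)/(s + 2*s))/(s + (25 - 1*(-19))) = (s + (51 + s)/((3*s)))/(s + (25 + 19)) = (s + (51 + s)*(1/(3*s)))/(s + 44) = (s + (51 + s)/(3*s))/(44 + s))
O(J - 1*(-7)) + 2595 = (17 + (-14 - 1*(-7))**2 + (-14 - 1*(-7))/3)/((-14 - 1*(-7))*(44 + (-14 - 1*(-7)))) + 2595 = (17 + (-14 + 7)**2 + (-14 + 7)/3)/((-14 + 7)*(44 + (-14 + 7))) + 2595 = (17 + (-7)**2 + (1/3)*(-7))/((-7)*(44 - 7)) + 2595 = -1/7*(17 + 49 - 7/3)/37 + 2595 = -1/7*1/37*191/3 + 2595 = -191/777 + 2595 = 2016124/777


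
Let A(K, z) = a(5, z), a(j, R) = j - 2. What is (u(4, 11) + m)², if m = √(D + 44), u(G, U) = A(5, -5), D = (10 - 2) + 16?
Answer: 77 + 12*√17 ≈ 126.48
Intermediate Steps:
a(j, R) = -2 + j
A(K, z) = 3 (A(K, z) = -2 + 5 = 3)
D = 24 (D = 8 + 16 = 24)
u(G, U) = 3
m = 2*√17 (m = √(24 + 44) = √68 = 2*√17 ≈ 8.2462)
(u(4, 11) + m)² = (3 + 2*√17)²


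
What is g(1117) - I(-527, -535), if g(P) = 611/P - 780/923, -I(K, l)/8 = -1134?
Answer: -719496743/79307 ≈ -9072.3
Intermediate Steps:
I(K, l) = 9072 (I(K, l) = -8*(-1134) = 9072)
g(P) = -60/71 + 611/P (g(P) = 611/P - 780*1/923 = 611/P - 60/71 = -60/71 + 611/P)
g(1117) - I(-527, -535) = (-60/71 + 611/1117) - 1*9072 = (-60/71 + 611*(1/1117)) - 9072 = (-60/71 + 611/1117) - 9072 = -23639/79307 - 9072 = -719496743/79307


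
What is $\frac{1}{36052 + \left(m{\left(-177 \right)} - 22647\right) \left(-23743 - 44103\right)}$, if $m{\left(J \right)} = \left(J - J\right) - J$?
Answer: $\frac{1}{1524535672} \approx 6.5594 \cdot 10^{-10}$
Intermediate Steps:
$m{\left(J \right)} = - J$ ($m{\left(J \right)} = 0 - J = - J$)
$\frac{1}{36052 + \left(m{\left(-177 \right)} - 22647\right) \left(-23743 - 44103\right)} = \frac{1}{36052 + \left(\left(-1\right) \left(-177\right) - 22647\right) \left(-23743 - 44103\right)} = \frac{1}{36052 + \left(177 - 22647\right) \left(-67846\right)} = \frac{1}{36052 - -1524499620} = \frac{1}{36052 + 1524499620} = \frac{1}{1524535672}$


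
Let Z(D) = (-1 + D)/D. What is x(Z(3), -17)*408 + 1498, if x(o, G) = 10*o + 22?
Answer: 13194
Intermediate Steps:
Z(D) = (-1 + D)/D
x(o, G) = 22 + 10*o
x(Z(3), -17)*408 + 1498 = (22 + 10*((-1 + 3)/3))*408 + 1498 = (22 + 10*((⅓)*2))*408 + 1498 = (22 + 10*(⅔))*408 + 1498 = (22 + 20/3)*408 + 1498 = (86/3)*408 + 1498 = 11696 + 1498 = 13194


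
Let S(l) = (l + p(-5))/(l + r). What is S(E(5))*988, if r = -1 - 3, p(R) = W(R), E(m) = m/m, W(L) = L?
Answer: 3952/3 ≈ 1317.3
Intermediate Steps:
E(m) = 1
p(R) = R
r = -4
S(l) = (-5 + l)/(-4 + l) (S(l) = (l - 5)/(l - 4) = (-5 + l)/(-4 + l))
S(E(5))*988 = ((-5 + 1)/(-4 + 1))*988 = (-4/(-3))*988 = -1/3*(-4)*988 = (4/3)*988 = 3952/3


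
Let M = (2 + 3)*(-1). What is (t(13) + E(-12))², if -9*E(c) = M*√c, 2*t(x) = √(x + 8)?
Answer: 167/108 + 10*I*√7/3 ≈ 1.5463 + 8.8192*I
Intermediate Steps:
t(x) = √(8 + x)/2 (t(x) = √(x + 8)/2 = √(8 + x)/2)
M = -5 (M = 5*(-1) = -5)
E(c) = 5*√c/9 (E(c) = -(-5)*√c/9 = 5*√c/9)
(t(13) + E(-12))² = (√(8 + 13)/2 + 5*√(-12)/9)² = (√21/2 + 5*(2*I*√3)/9)² = (√21/2 + 10*I*√3/9)²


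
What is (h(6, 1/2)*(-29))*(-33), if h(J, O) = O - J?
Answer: -10527/2 ≈ -5263.5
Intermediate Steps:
(h(6, 1/2)*(-29))*(-33) = ((1/2 - 1*6)*(-29))*(-33) = ((1/2 - 6)*(-29))*(-33) = -11/2*(-29)*(-33) = (319/2)*(-33) = -10527/2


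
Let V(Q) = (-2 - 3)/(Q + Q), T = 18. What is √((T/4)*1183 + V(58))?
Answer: √17908109/58 ≈ 72.962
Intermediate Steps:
V(Q) = -5/(2*Q) (V(Q) = -5*1/(2*Q) = -5/(2*Q))
√((T/4)*1183 + V(58)) = √((18/4)*1183 - 5/2/58) = √((18*(¼))*1183 - 5/2*1/58) = √((9/2)*1183 - 5/116) = √(10647/2 - 5/116) = √(617521/116) = √17908109/58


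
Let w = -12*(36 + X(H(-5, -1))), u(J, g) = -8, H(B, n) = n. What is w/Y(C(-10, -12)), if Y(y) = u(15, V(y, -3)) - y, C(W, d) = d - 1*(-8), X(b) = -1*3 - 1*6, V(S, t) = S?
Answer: 81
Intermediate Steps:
X(b) = -9 (X(b) = -3 - 6 = -9)
C(W, d) = 8 + d (C(W, d) = d + 8 = 8 + d)
w = -324 (w = -12*(36 - 9) = -12*27 = -324)
Y(y) = -8 - y
w/Y(C(-10, -12)) = -324/(-8 - (8 - 12)) = -324/(-8 - 1*(-4)) = -324/(-8 + 4) = -324/(-4) = -324*(-1/4) = 81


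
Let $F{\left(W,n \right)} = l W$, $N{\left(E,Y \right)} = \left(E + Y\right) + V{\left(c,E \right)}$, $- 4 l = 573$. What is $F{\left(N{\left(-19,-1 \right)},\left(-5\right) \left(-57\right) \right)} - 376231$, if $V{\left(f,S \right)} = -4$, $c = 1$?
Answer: $-372793$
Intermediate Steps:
$l = - \frac{573}{4}$ ($l = \left(- \frac{1}{4}\right) 573 = - \frac{573}{4} \approx -143.25$)
$N{\left(E,Y \right)} = -4 + E + Y$ ($N{\left(E,Y \right)} = \left(E + Y\right) - 4 = -4 + E + Y$)
$F{\left(W,n \right)} = - \frac{573 W}{4}$
$F{\left(N{\left(-19,-1 \right)},\left(-5\right) \left(-57\right) \right)} - 376231 = - \frac{573 \left(-4 - 19 - 1\right)}{4} - 376231 = \left(- \frac{573}{4}\right) \left(-24\right) - 376231 = 3438 - 376231 = -372793$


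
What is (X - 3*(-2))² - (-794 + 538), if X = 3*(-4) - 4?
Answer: 356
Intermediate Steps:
X = -16 (X = -12 - 4 = -16)
(X - 3*(-2))² - (-794 + 538) = (-16 - 3*(-2))² - (-794 + 538) = (-16 + 6)² - 1*(-256) = (-10)² + 256 = 100 + 256 = 356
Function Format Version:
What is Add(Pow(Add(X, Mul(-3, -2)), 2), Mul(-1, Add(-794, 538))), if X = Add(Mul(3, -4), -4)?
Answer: 356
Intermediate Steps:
X = -16 (X = Add(-12, -4) = -16)
Add(Pow(Add(X, Mul(-3, -2)), 2), Mul(-1, Add(-794, 538))) = Add(Pow(Add(-16, Mul(-3, -2)), 2), Mul(-1, Add(-794, 538))) = Add(Pow(Add(-16, 6), 2), Mul(-1, -256)) = Add(Pow(-10, 2), 256) = Add(100, 256) = 356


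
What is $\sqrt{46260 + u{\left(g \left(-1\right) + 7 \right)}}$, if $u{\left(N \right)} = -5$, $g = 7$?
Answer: $29 \sqrt{55} \approx 215.07$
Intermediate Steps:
$\sqrt{46260 + u{\left(g \left(-1\right) + 7 \right)}} = \sqrt{46260 - 5} = \sqrt{46255} = 29 \sqrt{55}$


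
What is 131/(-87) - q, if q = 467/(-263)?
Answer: 6176/22881 ≈ 0.26992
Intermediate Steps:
q = -467/263 (q = 467*(-1/263) = -467/263 ≈ -1.7757)
131/(-87) - q = 131/(-87) - 1*(-467/263) = 131*(-1/87) + 467/263 = -131/87 + 467/263 = 6176/22881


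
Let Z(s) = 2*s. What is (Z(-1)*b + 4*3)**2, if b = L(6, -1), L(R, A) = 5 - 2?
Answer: 36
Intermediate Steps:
L(R, A) = 3
b = 3
(Z(-1)*b + 4*3)**2 = ((2*(-1))*3 + 4*3)**2 = (-2*3 + 12)**2 = (-6 + 12)**2 = 6**2 = 36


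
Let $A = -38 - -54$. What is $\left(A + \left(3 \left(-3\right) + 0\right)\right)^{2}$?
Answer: $49$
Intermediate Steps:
$A = 16$ ($A = -38 + 54 = 16$)
$\left(A + \left(3 \left(-3\right) + 0\right)\right)^{2} = \left(16 + \left(3 \left(-3\right) + 0\right)\right)^{2} = \left(16 + \left(-9 + 0\right)\right)^{2} = \left(16 - 9\right)^{2} = 7^{2} = 49$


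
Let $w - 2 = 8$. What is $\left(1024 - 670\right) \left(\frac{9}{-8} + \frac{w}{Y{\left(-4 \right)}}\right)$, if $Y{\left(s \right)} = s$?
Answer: $- \frac{5133}{4} \approx -1283.3$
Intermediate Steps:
$w = 10$ ($w = 2 + 8 = 10$)
$\left(1024 - 670\right) \left(\frac{9}{-8} + \frac{w}{Y{\left(-4 \right)}}\right) = \left(1024 - 670\right) \left(\frac{9}{-8} + \frac{10}{-4}\right) = \left(1024 - 670\right) \left(9 \left(- \frac{1}{8}\right) + 10 \left(- \frac{1}{4}\right)\right) = 354 \left(- \frac{9}{8} - \frac{5}{2}\right) = 354 \left(- \frac{29}{8}\right) = - \frac{5133}{4}$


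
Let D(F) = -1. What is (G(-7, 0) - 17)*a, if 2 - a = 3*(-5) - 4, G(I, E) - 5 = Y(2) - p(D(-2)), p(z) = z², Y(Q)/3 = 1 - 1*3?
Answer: -399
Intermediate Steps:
Y(Q) = -6 (Y(Q) = 3*(1 - 1*3) = 3*(1 - 3) = 3*(-2) = -6)
G(I, E) = -2 (G(I, E) = 5 + (-6 - 1*(-1)²) = 5 + (-6 - 1*1) = 5 + (-6 - 1) = 5 - 7 = -2)
a = 21 (a = 2 - (3*(-5) - 4) = 2 - (-15 - 4) = 2 - 1*(-19) = 2 + 19 = 21)
(G(-7, 0) - 17)*a = (-2 - 17)*21 = -19*21 = -399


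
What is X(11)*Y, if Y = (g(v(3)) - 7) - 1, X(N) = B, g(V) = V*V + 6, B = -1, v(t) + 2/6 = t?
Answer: -46/9 ≈ -5.1111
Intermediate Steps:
v(t) = -1/3 + t
g(V) = 6 + V**2 (g(V) = V**2 + 6 = 6 + V**2)
X(N) = -1
Y = 46/9 (Y = ((6 + (-1/3 + 3)**2) - 7) - 1 = ((6 + (8/3)**2) - 7) - 1 = ((6 + 64/9) - 7) - 1 = (118/9 - 7) - 1 = 55/9 - 1 = 46/9 ≈ 5.1111)
X(11)*Y = -1*46/9 = -46/9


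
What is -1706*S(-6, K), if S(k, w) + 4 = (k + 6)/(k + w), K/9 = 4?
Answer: 6824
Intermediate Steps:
K = 36 (K = 9*4 = 36)
S(k, w) = -4 + (6 + k)/(k + w) (S(k, w) = -4 + (k + 6)/(k + w) = -4 + (6 + k)/(k + w))
-1706*S(-6, K) = -1706*(6 - 4*36 - 3*(-6))/(-6 + 36) = -1706*(6 - 144 + 18)/30 = -853*(-120)/15 = -1706*(-4) = 6824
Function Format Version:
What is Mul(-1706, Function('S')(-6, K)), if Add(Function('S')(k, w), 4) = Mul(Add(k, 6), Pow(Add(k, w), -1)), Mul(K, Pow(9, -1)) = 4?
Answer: 6824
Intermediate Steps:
K = 36 (K = Mul(9, 4) = 36)
Function('S')(k, w) = Add(-4, Mul(Pow(Add(k, w), -1), Add(6, k))) (Function('S')(k, w) = Add(-4, Mul(Add(k, 6), Pow(Add(k, w), -1))) = Add(-4, Mul(Add(6, k), Pow(Add(k, w), -1))) = Add(-4, Mul(Pow(Add(k, w), -1), Add(6, k))))
Mul(-1706, Function('S')(-6, K)) = Mul(-1706, Mul(Pow(Add(-6, 36), -1), Add(6, Mul(-4, 36), Mul(-3, -6)))) = Mul(-1706, Mul(Pow(30, -1), Add(6, -144, 18))) = Mul(-1706, Mul(Rational(1, 30), -120)) = Mul(-1706, -4) = 6824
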